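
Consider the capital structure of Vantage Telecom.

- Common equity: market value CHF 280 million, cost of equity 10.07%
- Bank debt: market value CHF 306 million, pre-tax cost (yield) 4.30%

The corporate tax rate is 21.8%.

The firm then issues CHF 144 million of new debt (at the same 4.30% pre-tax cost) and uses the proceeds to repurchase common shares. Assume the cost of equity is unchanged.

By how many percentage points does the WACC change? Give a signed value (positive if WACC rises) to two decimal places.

Current WACC:
Total capital V = 280 + 306 = 586.
Equity: weight = 280/586 = 0.4778; cost = 10.07%.
Bank debt: weight = 306/586 = 0.5222; after-tax cost = 4.3% × (1 − 21.8%) = 3.3626%.
WACC = 0.4778 × 10.0700% + 0.5222 × 3.3626% = 6.5675%.
After the change:
Total capital V = 136 + 450 = 586.
Equity: weight = 136/586 = 0.2321; cost = 10.07%.
Bank debt: weight = 450/586 = 0.7679; after-tax cost = 4.3% × (1 − 21.8%) = 3.3626%.
WACC = 0.2321 × 10.0700% + 0.7679 × 3.3626% = 4.9193%.
Change in WACC = 4.9193% − 6.5675% = -1.6482 pp.

-1.65 pp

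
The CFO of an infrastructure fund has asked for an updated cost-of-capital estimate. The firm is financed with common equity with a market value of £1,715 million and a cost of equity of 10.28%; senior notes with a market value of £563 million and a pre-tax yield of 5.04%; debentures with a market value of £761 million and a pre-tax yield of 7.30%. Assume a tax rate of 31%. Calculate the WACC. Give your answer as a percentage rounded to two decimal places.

7.71%

Total capital V = 1715 + 563 + 761 = 3039.
Equity: weight = 1715/3039 = 0.5643; cost = 10.28%.
Senior notes: weight = 563/3039 = 0.1853; after-tax cost = 5.04% × (1 − 31%) = 3.4776%.
Debentures: weight = 761/3039 = 0.2504; after-tax cost = 7.3% × (1 − 31%) = 5.0370%.
WACC = 0.5643 × 10.2800% + 0.1853 × 3.4776% + 0.2504 × 5.0370% = 7.7069%.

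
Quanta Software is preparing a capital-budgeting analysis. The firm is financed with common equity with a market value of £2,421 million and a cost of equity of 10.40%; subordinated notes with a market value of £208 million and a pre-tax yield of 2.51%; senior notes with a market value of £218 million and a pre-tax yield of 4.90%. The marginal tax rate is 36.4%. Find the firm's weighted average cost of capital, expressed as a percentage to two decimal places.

Total capital V = 2421 + 208 + 218 = 2847.
Equity: weight = 2421/2847 = 0.8504; cost = 10.4%.
Subordinated notes: weight = 208/2847 = 0.0731; after-tax cost = 2.51% × (1 − 36.4%) = 1.5964%.
Senior notes: weight = 218/2847 = 0.0766; after-tax cost = 4.9% × (1 − 36.4%) = 3.1164%.
WACC = 0.8504 × 10.4000% + 0.0731 × 1.5964% + 0.0766 × 3.1164% = 9.1991%.

9.20%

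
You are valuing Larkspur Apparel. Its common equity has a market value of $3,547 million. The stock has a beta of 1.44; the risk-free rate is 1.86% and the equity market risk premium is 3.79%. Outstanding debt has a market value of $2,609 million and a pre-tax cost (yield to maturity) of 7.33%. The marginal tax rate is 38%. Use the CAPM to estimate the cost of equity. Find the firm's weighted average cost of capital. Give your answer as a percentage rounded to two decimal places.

Cost of equity via CAPM: Re = 1.86% + 1.44 × 3.79% = 7.3176%.
Total capital V = 3547 + 2609 = 6156.
Equity: weight = 3547/6156 = 0.5762; cost = 7.3176%.
Debt: weight = 2609/6156 = 0.4238; after-tax cost = 7.33% × (1 − 38%) = 4.5446%.
WACC = 0.5762 × 7.3176% + 0.4238 × 4.5446% = 6.1424%.

6.14%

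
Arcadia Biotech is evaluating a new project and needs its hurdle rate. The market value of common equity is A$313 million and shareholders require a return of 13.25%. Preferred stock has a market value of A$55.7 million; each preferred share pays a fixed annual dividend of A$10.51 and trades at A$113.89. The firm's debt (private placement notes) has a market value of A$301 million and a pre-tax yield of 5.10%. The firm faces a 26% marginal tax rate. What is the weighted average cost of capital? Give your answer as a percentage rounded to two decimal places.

Cost of preferred: Rp = 10.51 / 113.89 = 9.2282%.
Total capital V = 313 + 55.7 + 301 = 669.7.
Equity: weight = 313/669.7 = 0.4674; cost = 13.25%.
Preferred: weight = 55.7/669.7 = 0.0832; cost = 9.2282%.
Private placement notes: weight = 301/669.7 = 0.4495; after-tax cost = 5.1% × (1 − 26%) = 3.7740%.
WACC = 0.4674 × 13.2500% + 0.0832 × 9.2282% + 0.4495 × 3.7740% = 8.6565%.

8.66%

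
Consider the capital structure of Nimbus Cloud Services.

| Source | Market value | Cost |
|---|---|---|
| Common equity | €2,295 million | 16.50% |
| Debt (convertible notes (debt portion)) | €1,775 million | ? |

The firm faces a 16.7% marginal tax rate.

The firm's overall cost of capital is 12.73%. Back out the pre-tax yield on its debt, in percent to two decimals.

9.43%

Total capital V = 2295 + 1775 = 4070.
Equity weight = 2295/4070 = 0.5639.
Convertible notes (debt portion) weight = 1775/4070 = 0.4361.
Equity contribution = 0.5639 × 16.5% = 9.3041%.
Remaining for debt = 12.73% − 9.3041% = 3.4259%.
Rd × (1 − 16.7%) × 0.4361 = 3.4259%  ⇒  Rd = 9.4304%.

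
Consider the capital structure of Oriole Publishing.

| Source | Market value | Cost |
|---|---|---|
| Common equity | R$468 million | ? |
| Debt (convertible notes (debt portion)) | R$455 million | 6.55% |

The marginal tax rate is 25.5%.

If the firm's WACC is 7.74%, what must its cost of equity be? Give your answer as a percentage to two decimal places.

Total capital V = 468 + 455 = 923.
Equity weight = 468/923 = 0.5070.
Convertible notes (debt portion) weight = 455/923 = 0.4930.
Debt contribution = 0.4930 × 6.55% × (1 − 25.5%) = 2.4055%.
Required equity contribution = 7.74% − 2.4055% = 5.3345%.
Re = 5.3345% / 0.5070 = 10.5208%.

10.52%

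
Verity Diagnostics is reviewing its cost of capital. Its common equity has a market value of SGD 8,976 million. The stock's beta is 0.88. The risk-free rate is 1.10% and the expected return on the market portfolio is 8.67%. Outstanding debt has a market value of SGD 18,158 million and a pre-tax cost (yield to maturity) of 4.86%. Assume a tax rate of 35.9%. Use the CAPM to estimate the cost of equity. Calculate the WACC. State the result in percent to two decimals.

4.65%

Market risk premium = 8.67% − 1.1% = 7.57%.
Cost of equity via CAPM: Re = 1.1% + 0.88 × 7.57% = 7.7616%.
Total capital V = 8976 + 18158 = 27134.
Equity: weight = 8976/27134 = 0.3308; cost = 7.7616%.
Debt: weight = 18158/27134 = 0.6692; after-tax cost = 4.86% × (1 − 35.9%) = 3.1153%.
WACC = 0.3308 × 7.7616% + 0.6692 × 3.1153% = 4.6523%.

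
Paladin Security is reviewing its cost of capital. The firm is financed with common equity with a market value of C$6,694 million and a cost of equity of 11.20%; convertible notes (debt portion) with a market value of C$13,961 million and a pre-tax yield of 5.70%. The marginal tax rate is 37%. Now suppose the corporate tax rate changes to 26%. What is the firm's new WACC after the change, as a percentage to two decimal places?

After the change:
Total capital V = 6694 + 13961 = 20655.
Equity: weight = 6694/20655 = 0.3241; cost = 11.2%.
Convertible notes (debt portion): weight = 13961/20655 = 0.6759; after-tax cost = 5.7% × (1 − 26%) = 4.2180%.
WACC = 0.3241 × 11.2000% + 0.6759 × 4.2180% = 6.4808%.

6.48%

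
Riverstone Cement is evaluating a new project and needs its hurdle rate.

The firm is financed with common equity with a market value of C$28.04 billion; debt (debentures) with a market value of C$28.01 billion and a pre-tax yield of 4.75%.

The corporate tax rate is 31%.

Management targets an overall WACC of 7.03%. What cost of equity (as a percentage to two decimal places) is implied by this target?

10.78%

Total capital V = 28.04 + 28.01 = 56.05.
Equity weight = 28.04/56.05 = 0.5003.
Debentures weight = 28.01/56.05 = 0.4997.
Debt contribution = 0.4997 × 4.75% × (1 − 31%) = 1.6379%.
Required equity contribution = 7.03% − 1.6379% = 5.3921%.
Re = 5.3921% / 0.5003 = 10.7785%.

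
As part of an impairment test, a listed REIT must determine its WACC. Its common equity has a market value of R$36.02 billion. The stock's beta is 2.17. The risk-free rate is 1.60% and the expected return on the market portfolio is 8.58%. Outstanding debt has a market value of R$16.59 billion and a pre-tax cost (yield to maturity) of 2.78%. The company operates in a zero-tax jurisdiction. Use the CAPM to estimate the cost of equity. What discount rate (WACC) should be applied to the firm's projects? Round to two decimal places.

12.34%

Market risk premium = 8.58% − 1.6% = 6.98%.
Cost of equity via CAPM: Re = 1.6% + 2.17 × 6.98% = 16.7466%.
Total capital V = 36.02 + 16.59 = 52.61.
Equity: weight = 36.02/52.61 = 0.6847; cost = 16.7466%.
Debt: weight = 16.59/52.61 = 0.3153; after-tax cost = 2.78% × (1 − 0%) = 2.7800%.
WACC = 0.6847 × 16.7466% + 0.3153 × 2.7800% = 12.3424%.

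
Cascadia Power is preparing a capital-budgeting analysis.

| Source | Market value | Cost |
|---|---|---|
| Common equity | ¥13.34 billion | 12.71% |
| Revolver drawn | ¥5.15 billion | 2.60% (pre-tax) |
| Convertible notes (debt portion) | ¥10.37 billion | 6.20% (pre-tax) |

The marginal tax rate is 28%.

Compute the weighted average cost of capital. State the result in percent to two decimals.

7.81%

Total capital V = 13.34 + 5.15 + 10.37 = 28.86.
Equity: weight = 13.34/28.86 = 0.4622; cost = 12.71%.
Revolver drawn: weight = 5.15/28.86 = 0.1784; after-tax cost = 2.6% × (1 − 28%) = 1.8720%.
Convertible notes (debt portion): weight = 10.37/28.86 = 0.3593; after-tax cost = 6.2% × (1 − 28%) = 4.4640%.
WACC = 0.4622 × 12.7100% + 0.1784 × 1.8720% + 0.3593 × 4.4640% = 7.8130%.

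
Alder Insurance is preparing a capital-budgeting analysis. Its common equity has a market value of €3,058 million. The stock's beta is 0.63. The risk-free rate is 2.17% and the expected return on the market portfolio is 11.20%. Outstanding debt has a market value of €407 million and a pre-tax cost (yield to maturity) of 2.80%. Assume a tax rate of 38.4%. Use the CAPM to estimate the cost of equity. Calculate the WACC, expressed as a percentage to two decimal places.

Market risk premium = 11.2% − 2.17% = 9.03%.
Cost of equity via CAPM: Re = 2.17% + 0.63 × 9.03% = 7.8589%.
Total capital V = 3058 + 407 = 3465.
Equity: weight = 3058/3465 = 0.8825; cost = 7.8589%.
Debt: weight = 407/3465 = 0.1175; after-tax cost = 2.8% × (1 − 38.4%) = 1.7248%.
WACC = 0.8825 × 7.8589% + 0.1175 × 1.7248% = 7.1384%.

7.14%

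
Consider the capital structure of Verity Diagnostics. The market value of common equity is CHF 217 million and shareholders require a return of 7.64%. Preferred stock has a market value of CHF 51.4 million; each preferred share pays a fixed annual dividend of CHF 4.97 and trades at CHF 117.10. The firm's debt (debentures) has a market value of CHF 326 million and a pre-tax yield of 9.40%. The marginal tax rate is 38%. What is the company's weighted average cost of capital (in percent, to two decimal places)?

6.35%

Cost of preferred: Rp = 4.97 / 117.1 = 4.2442%.
Total capital V = 217 + 51.4 + 326 = 594.4.
Equity: weight = 217/594.4 = 0.3651; cost = 7.64%.
Preferred: weight = 51.4/594.4 = 0.0865; cost = 4.2442%.
Debentures: weight = 326/594.4 = 0.5485; after-tax cost = 9.4% × (1 − 38%) = 5.8280%.
WACC = 0.3651 × 7.6400% + 0.0865 × 4.2442% + 0.5485 × 5.8280% = 6.3526%.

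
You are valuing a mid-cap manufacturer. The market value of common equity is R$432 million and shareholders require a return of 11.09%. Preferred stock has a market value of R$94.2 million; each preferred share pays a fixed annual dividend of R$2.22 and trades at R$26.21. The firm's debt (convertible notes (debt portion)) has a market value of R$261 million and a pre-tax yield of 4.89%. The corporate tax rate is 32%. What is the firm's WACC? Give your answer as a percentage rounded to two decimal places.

Cost of preferred: Rp = 2.22 / 26.21 = 8.4700%.
Total capital V = 432 + 94.2 + 261 = 787.2.
Equity: weight = 432/787.2 = 0.5488; cost = 11.09%.
Preferred: weight = 94.2/787.2 = 0.1197; cost = 8.47%.
Convertible notes (debt portion): weight = 261/787.2 = 0.3316; after-tax cost = 4.89% × (1 − 32%) = 3.3252%.
WACC = 0.5488 × 11.0900% + 0.1197 × 8.4700% + 0.3316 × 3.3252% = 8.2020%.

8.20%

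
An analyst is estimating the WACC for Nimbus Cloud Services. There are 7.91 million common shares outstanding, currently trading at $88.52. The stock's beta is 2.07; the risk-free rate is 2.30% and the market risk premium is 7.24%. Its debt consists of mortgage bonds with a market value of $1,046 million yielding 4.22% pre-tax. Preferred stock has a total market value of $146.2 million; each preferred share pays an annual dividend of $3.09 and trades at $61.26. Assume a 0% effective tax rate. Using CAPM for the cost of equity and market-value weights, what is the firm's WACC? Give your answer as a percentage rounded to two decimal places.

Cost of equity via CAPM: Re = 2.3% + 2.07 × 7.24% = 17.2868%.
Cost of preferred: Rp = 3.09 / 61.26 = 5.0441%.
Market value of equity E = 88.52 × 7.91m = 700.1932m.
Total capital V = 700.1932 + 146.2 + 1046 = 1892.3932.
Equity: weight = 700.1932/1892.3932 = 0.3700; cost = 17.2868%.
Preferred: weight = 146.2/1892.3932 = 0.0773; cost = 5.0441%.
Mortgage bonds: weight = 1046/1892.3932 = 0.5527; after-tax cost = 4.22% × (1 − 0%) = 4.2200%.
WACC = 0.3700 × 17.2868% + 0.0773 × 5.0441% + 0.5527 × 4.2200% = 9.1184%.

9.12%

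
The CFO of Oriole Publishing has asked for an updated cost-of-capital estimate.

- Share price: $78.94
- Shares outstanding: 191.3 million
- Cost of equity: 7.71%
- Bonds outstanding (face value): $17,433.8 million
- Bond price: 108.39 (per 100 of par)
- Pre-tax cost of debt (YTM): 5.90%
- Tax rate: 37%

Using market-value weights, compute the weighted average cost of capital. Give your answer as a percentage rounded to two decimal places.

5.49%

Market value of equity E = 78.94 × 191.3m = 15101.222m. Market value of debt D = 17433.8m × 108.39/100 = 18896.49582m.
Total capital V = 15101.222 + 18896.49582 = 33997.71782.
Equity: weight = 15101.222/33997.71782 = 0.4442; cost = 7.71%.
Bonds outstanding: weight = 18896.49582/33997.71782 = 0.5558; after-tax cost = 5.9% × (1 − 37%) = 3.7170%.
WACC = 0.4442 × 7.7100% + 0.5558 × 3.7170% = 5.4906%.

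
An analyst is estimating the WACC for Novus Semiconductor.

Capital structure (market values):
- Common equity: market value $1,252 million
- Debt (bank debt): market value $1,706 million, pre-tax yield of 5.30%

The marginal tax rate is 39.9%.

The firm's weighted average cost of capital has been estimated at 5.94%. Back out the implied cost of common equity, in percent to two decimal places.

9.69%

Total capital V = 1252 + 1706 = 2958.
Equity weight = 1252/2958 = 0.4233.
Bank debt weight = 1706/2958 = 0.5767.
Debt contribution = 0.5767 × 5.3% × (1 − 39.9%) = 1.8371%.
Required equity contribution = 5.94% − 1.8371% = 4.1029%.
Re = 4.1029% / 0.4233 = 9.6936%.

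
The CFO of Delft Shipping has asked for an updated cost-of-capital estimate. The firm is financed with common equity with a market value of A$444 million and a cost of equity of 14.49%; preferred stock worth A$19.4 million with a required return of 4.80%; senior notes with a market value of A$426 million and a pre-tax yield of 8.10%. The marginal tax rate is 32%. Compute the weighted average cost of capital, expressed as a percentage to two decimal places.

9.98%

Total capital V = 444 + 19.4 + 426 = 889.4.
Equity: weight = 444/889.4 = 0.4992; cost = 14.49%.
Preferred: weight = 19.4/889.4 = 0.0218; cost = 4.8%.
Senior notes: weight = 426/889.4 = 0.4790; after-tax cost = 8.1% × (1 − 32%) = 5.5080%.
WACC = 0.4992 × 14.4900% + 0.0218 × 4.8000% + 0.4790 × 5.5080% = 9.9765%.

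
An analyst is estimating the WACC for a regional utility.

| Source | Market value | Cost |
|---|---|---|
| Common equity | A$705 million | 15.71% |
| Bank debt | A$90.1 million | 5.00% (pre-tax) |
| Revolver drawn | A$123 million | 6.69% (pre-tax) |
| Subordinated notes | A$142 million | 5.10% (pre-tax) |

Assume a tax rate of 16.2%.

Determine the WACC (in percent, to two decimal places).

12.03%

Total capital V = 705 + 90.1 + 123 + 142 = 1060.1.
Equity: weight = 705/1060.1 = 0.6650; cost = 15.71%.
Bank debt: weight = 90.1/1060.1 = 0.0850; after-tax cost = 5% × (1 − 16.2%) = 4.1900%.
Revolver drawn: weight = 123/1060.1 = 0.1160; after-tax cost = 6.69% × (1 − 16.2%) = 5.6062%.
Subordinated notes: weight = 142/1060.1 = 0.1339; after-tax cost = 5.1% × (1 − 16.2%) = 4.2738%.
WACC = 0.6650 × 15.7100% + 0.0850 × 4.1900% + 0.1160 × 5.6062% + 0.1339 × 4.2738% = 12.0267%.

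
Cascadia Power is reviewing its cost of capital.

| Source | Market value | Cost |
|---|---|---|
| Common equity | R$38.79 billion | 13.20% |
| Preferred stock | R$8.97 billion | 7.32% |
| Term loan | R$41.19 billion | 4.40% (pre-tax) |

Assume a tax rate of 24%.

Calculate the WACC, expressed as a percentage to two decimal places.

Total capital V = 38.79 + 8.97 + 41.19 = 88.95.
Equity: weight = 38.79/88.95 = 0.4361; cost = 13.2%.
Preferred: weight = 8.97/88.95 = 0.1008; cost = 7.32%.
Term loan: weight = 41.19/88.95 = 0.4631; after-tax cost = 4.4% × (1 − 24%) = 3.3440%.
WACC = 0.4361 × 13.2000% + 0.1008 × 7.3200% + 0.4631 × 3.3440% = 8.0430%.

8.04%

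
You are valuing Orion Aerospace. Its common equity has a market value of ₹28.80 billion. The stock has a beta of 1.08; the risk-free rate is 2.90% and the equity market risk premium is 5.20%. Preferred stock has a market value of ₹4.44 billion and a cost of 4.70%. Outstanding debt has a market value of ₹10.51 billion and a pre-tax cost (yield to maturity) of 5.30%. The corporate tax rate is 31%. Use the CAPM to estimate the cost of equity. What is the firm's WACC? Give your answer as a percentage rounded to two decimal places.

6.96%

Cost of equity via CAPM: Re = 2.9% + 1.08 × 5.2% = 8.5160%.
Total capital V = 28.8 + 4.44 + 10.51 = 43.75.
Equity: weight = 28.8/43.75 = 0.6583; cost = 8.516%.
Preferred: weight = 4.44/43.75 = 0.1015; cost = 4.7%.
Debt: weight = 10.51/43.75 = 0.2402; after-tax cost = 5.3% × (1 − 31%) = 3.6570%.
WACC = 0.6583 × 8.5160% + 0.1015 × 4.7000% + 0.2402 × 3.6570% = 6.9615%.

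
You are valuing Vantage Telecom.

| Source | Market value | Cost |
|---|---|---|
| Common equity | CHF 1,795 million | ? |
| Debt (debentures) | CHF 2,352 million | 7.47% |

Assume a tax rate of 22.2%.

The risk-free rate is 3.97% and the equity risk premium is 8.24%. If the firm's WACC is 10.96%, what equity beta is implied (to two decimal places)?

1.67

Total capital V = 1795 + 2352 = 4147.
Equity weight = 1795/4147 = 0.4328.
Debentures weight = 2352/4147 = 0.5672.
Debt contribution = 0.5672 × 7.47% × (1 − 22.2%) = 3.2961%.
Required equity contribution = 10.96% − 3.2961% = 7.6639%  ⇒  Re = 17.7059%.
CAPM: 17.7059% = 3.97% + β × 8.24%  ⇒  β = 1.6670.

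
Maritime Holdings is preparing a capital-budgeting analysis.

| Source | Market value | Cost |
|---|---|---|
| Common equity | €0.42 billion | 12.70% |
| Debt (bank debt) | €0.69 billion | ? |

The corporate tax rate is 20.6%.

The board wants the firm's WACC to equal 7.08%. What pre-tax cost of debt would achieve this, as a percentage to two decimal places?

4.61%

Total capital V = 0.42 + 0.69 = 1.11.
Equity weight = 0.42/1.11 = 0.3784.
Bank debt weight = 0.69/1.11 = 0.6216.
Equity contribution = 0.3784 × 12.7% = 4.8054%.
Remaining for debt = 7.08% − 4.8054% = 2.2746%.
Rd × (1 − 20.6%) × 0.6216 = 2.2746%  ⇒  Rd = 4.6085%.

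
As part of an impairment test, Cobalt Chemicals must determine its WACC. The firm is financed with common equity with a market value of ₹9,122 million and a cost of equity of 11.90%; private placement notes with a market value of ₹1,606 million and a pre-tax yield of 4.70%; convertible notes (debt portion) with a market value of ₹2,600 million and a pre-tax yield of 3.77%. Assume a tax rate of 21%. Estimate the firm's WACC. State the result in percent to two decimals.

9.17%

Total capital V = 9122 + 1606 + 2600 = 13328.
Equity: weight = 9122/13328 = 0.6844; cost = 11.9%.
Private placement notes: weight = 1606/13328 = 0.1205; after-tax cost = 4.7% × (1 − 21%) = 3.7130%.
Convertible notes (debt portion): weight = 2600/13328 = 0.1951; after-tax cost = 3.77% × (1 − 21%) = 2.9783%.
WACC = 0.6844 × 11.9000% + 0.1205 × 3.7130% + 0.1951 × 2.9783% = 9.1731%.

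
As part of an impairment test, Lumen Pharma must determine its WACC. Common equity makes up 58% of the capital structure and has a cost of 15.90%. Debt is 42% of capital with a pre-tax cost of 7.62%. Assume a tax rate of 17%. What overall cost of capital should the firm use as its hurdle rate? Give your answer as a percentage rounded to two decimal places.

11.88%

After-tax cost of debt = 7.62% × (1 − 17%) = 6.3246%.
WACC = 0.580 × 15.9000% + 0.420 × 6.3246% = 11.8783%.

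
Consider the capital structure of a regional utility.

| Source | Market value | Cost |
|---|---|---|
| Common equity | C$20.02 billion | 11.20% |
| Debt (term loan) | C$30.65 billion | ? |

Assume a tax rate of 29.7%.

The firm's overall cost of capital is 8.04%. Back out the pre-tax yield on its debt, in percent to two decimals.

Total capital V = 20.02 + 30.65 = 50.67.
Equity weight = 20.02/50.67 = 0.3951.
Term loan weight = 30.65/50.67 = 0.6049.
Equity contribution = 0.3951 × 11.2% = 4.4252%.
Remaining for debt = 8.04% − 4.4252% = 3.6148%.
Rd × (1 − 29.7%) × 0.6049 = 3.6148%  ⇒  Rd = 8.5006%.

8.50%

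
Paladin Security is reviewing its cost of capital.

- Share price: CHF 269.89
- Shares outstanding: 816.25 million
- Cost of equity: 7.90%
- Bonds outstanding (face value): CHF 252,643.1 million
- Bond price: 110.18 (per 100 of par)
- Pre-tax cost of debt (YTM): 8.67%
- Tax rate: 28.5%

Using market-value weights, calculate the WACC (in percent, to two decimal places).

6.95%

Market value of equity E = 269.89 × 816.25m = 220297.7125m. Market value of debt D = 252643.1m × 110.18/100 = 278362.16758m.
Total capital V = 220297.7125 + 278362.16758 = 498659.88008.
Equity: weight = 220297.7125/498659.88008 = 0.4418; cost = 7.9%.
Bonds outstanding: weight = 278362.16758/498659.88008 = 0.5582; after-tax cost = 8.67% × (1 − 28.5%) = 6.1991%.
WACC = 0.4418 × 7.9000% + 0.5582 × 6.1991% = 6.9505%.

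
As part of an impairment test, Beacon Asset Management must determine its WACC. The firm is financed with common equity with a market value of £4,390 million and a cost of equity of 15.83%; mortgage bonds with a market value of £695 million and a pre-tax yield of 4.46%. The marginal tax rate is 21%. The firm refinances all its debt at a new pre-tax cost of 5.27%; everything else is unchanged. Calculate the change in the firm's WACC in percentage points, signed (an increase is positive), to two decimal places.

Current WACC:
Total capital V = 4390 + 695 = 5085.
Equity: weight = 4390/5085 = 0.8633; cost = 15.83%.
Mortgage bonds: weight = 695/5085 = 0.1367; after-tax cost = 4.46% × (1 − 21%) = 3.5234%.
WACC = 0.8633 × 15.8300% + 0.1367 × 3.5234% = 14.1480%.
After the change:
Total capital V = 4390 + 695 = 5085.
Equity: weight = 4390/5085 = 0.8633; cost = 15.83%.
Mortgage bonds: weight = 695/5085 = 0.1367; after-tax cost = 5.27% × (1 − 21%) = 4.1633%.
WACC = 0.8633 × 15.8300% + 0.1367 × 4.1633% = 14.2354%.
Change in WACC = 14.2354% − 14.1480% = 0.0875 pp.

+0.09 pp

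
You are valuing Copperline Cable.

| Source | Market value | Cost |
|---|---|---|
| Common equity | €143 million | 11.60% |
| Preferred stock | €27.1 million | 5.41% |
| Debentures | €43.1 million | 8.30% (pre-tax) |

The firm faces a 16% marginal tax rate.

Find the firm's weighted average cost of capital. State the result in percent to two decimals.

Total capital V = 143 + 27.1 + 43.1 = 213.2.
Equity: weight = 143/213.2 = 0.6707; cost = 11.6%.
Preferred: weight = 27.1/213.2 = 0.1271; cost = 5.41%.
Debentures: weight = 43.1/213.2 = 0.2022; after-tax cost = 8.3% × (1 − 16%) = 6.9720%.
WACC = 0.6707 × 11.6000% + 0.1271 × 5.4100% + 0.2022 × 6.9720% = 9.8776%.

9.88%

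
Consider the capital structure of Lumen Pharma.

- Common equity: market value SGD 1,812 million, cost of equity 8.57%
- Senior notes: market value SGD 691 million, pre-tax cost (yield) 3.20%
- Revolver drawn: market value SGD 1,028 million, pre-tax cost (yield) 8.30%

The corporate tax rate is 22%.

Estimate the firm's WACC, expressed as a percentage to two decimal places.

Total capital V = 1812 + 691 + 1028 = 3531.
Equity: weight = 1812/3531 = 0.5132; cost = 8.57%.
Senior notes: weight = 691/3531 = 0.1957; after-tax cost = 3.2% × (1 − 22%) = 2.4960%.
Revolver drawn: weight = 1028/3531 = 0.2911; after-tax cost = 8.3% × (1 − 22%) = 6.4740%.
WACC = 0.5132 × 8.5700% + 0.1957 × 2.4960% + 0.2911 × 6.4740% = 6.7711%.

6.77%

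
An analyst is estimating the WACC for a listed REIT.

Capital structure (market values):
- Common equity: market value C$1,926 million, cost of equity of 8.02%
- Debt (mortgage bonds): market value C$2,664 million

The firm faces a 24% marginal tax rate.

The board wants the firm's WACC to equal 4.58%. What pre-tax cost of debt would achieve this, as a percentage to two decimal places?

2.75%

Total capital V = 1926 + 2664 = 4590.
Equity weight = 1926/4590 = 0.4196.
Mortgage bonds weight = 2664/4590 = 0.5804.
Equity contribution = 0.4196 × 8.02% = 3.3653%.
Remaining for debt = 4.58% − 3.3653% = 1.2147%.
Rd × (1 − 24%) × 0.5804 = 1.2147%  ⇒  Rd = 2.7539%.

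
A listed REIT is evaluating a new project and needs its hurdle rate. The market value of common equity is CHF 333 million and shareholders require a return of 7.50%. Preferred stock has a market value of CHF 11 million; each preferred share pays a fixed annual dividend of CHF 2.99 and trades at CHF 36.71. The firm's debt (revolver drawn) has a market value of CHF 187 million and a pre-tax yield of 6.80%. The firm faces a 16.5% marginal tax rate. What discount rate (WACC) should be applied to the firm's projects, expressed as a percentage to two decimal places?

6.87%

Cost of preferred: Rp = 2.99 / 36.71 = 8.1449%.
Total capital V = 333 + 11 + 187 = 531.
Equity: weight = 333/531 = 0.6271; cost = 7.5%.
Preferred: weight = 11/531 = 0.0207; cost = 8.1449%.
Revolver drawn: weight = 187/531 = 0.3522; after-tax cost = 6.8% × (1 − 16.5%) = 5.6780%.
WACC = 0.6271 × 7.5000% + 0.0207 × 8.1449% + 0.3522 × 5.6780% = 6.8717%.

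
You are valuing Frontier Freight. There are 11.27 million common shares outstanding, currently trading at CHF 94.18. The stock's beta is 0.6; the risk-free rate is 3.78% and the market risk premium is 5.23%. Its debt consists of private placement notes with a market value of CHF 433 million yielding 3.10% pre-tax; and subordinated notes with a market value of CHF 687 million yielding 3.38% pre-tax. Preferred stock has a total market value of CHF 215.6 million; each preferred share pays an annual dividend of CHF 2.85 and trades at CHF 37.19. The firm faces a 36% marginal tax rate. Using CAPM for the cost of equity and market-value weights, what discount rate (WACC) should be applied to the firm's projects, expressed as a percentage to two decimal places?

Cost of equity via CAPM: Re = 3.78% + 0.6 × 5.23% = 6.9180%.
Cost of preferred: Rp = 2.85 / 37.19 = 7.6634%.
Market value of equity E = 94.18 × 11.27m = 1061.4086m.
Total capital V = 1061.4086 + 215.6 + 433 + 687 = 2397.0086.
Equity: weight = 1061.4086/2397.0086 = 0.4428; cost = 6.918%.
Preferred: weight = 215.6/2397.0086 = 0.0899; cost = 7.6634%.
Private placement notes: weight = 433/2397.0086 = 0.1806; after-tax cost = 3.1% × (1 − 36%) = 1.9840%.
Subordinated notes: weight = 687/2397.0086 = 0.2866; after-tax cost = 3.38% × (1 − 36%) = 2.1632%.
WACC = 0.4428 × 6.9180% + 0.0899 × 7.6634% + 0.1806 × 1.9840% + 0.2866 × 2.1632% = 4.7310%.

4.73%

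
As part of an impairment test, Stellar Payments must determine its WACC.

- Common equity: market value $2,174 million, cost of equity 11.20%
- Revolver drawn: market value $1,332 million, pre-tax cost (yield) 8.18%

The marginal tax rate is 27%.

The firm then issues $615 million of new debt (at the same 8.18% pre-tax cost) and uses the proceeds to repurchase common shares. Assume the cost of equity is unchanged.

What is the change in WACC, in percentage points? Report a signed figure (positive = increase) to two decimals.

-0.92 pp

Current WACC:
Total capital V = 2174 + 1332 = 3506.
Equity: weight = 2174/3506 = 0.6201; cost = 11.2%.
Revolver drawn: weight = 1332/3506 = 0.3799; after-tax cost = 8.18% × (1 − 27%) = 5.9714%.
WACC = 0.6201 × 11.2000% + 0.3799 × 5.9714% = 9.2135%.
After the change:
Total capital V = 1559 + 1947 = 3506.
Equity: weight = 1559/3506 = 0.4447; cost = 11.2%.
Revolver drawn: weight = 1947/3506 = 0.5553; after-tax cost = 8.18% × (1 − 27%) = 5.9714%.
WACC = 0.4447 × 11.2000% + 0.5553 × 5.9714% = 8.2964%.
Change in WACC = 8.2964% − 9.2135% = -0.9172 pp.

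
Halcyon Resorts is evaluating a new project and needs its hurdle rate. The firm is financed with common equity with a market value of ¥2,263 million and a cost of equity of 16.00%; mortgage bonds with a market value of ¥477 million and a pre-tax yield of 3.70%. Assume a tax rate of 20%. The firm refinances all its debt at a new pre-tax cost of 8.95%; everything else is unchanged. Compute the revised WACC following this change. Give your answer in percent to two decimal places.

After the change:
Total capital V = 2263 + 477 = 2740.
Equity: weight = 2263/2740 = 0.8259; cost = 16%.
Mortgage bonds: weight = 477/2740 = 0.1741; after-tax cost = 8.95% × (1 − 20%) = 7.1600%.
WACC = 0.8259 × 16.0000% + 0.1741 × 7.1600% = 14.4611%.

14.46%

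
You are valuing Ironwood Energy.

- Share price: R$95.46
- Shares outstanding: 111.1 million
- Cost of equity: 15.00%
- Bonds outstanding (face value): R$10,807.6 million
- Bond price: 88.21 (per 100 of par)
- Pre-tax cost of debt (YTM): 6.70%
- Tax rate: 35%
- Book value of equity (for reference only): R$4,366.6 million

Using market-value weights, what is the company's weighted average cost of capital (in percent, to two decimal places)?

9.96%

Market value of equity E = 95.46 × 111.1m = 10605.606m. Market value of debt D = 10807.6m × 88.21/100 = 9533.38396m.
Total capital V = 10605.606 + 9533.38396 = 20138.98996.
Equity: weight = 10605.606/20138.98996 = 0.5266; cost = 15%.
Bonds outstanding: weight = 9533.38396/20138.98996 = 0.4734; after-tax cost = 6.7% × (1 − 35%) = 4.3550%.
WACC = 0.5266 × 15.0000% + 0.4734 × 4.3550% = 9.9609%.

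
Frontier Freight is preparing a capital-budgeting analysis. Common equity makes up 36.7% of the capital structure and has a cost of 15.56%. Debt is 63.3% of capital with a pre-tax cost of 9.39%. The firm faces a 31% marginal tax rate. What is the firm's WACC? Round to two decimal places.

After-tax cost of debt = 9.39% × (1 − 31%) = 6.4791%.
WACC = 0.367 × 15.5600% + 0.633 × 6.4791% = 9.8118%.

9.81%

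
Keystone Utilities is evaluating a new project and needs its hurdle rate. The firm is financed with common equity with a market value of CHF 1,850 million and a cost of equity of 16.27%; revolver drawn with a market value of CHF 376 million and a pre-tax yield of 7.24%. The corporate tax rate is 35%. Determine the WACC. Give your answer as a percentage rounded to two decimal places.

14.32%

Total capital V = 1850 + 376 = 2226.
Equity: weight = 1850/2226 = 0.8311; cost = 16.27%.
Revolver drawn: weight = 376/2226 = 0.1689; after-tax cost = 7.24% × (1 − 35%) = 4.7060%.
WACC = 0.8311 × 16.2700% + 0.1689 × 4.7060% = 14.3167%.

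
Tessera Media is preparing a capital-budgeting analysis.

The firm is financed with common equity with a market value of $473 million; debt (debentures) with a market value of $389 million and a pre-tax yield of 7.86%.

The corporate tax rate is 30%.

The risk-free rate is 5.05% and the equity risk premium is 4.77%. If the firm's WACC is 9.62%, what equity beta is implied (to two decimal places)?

1.67

Total capital V = 473 + 389 = 862.
Equity weight = 473/862 = 0.5487.
Debentures weight = 389/862 = 0.4513.
Debt contribution = 0.4513 × 7.86% × (1 − 30%) = 2.4829%.
Required equity contribution = 9.62% − 2.4829% = 7.1371%  ⇒  Re = 13.0067%.
CAPM: 13.0067% = 5.05% + β × 4.77%  ⇒  β = 1.6681.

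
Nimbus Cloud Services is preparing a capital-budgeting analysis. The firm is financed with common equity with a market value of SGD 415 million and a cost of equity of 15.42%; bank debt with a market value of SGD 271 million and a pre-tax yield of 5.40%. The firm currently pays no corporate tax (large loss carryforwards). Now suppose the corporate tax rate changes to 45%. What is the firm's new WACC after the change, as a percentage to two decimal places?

10.50%

After the change:
Total capital V = 415 + 271 = 686.
Equity: weight = 415/686 = 0.6050; cost = 15.42%.
Bank debt: weight = 271/686 = 0.3950; after-tax cost = 5.4% × (1 − 45%) = 2.9700%.
WACC = 0.6050 × 15.4200% + 0.3950 × 2.9700% = 10.5017%.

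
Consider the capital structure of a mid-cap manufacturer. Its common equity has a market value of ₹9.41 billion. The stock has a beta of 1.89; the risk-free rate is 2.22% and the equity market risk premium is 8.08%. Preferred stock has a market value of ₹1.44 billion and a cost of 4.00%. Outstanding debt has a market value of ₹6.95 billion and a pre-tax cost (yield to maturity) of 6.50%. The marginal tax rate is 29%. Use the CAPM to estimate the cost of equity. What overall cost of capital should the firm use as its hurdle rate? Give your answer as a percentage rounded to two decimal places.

Cost of equity via CAPM: Re = 2.22% + 1.89 × 8.08% = 17.4912%.
Total capital V = 9.41 + 1.44 + 6.95 = 17.8.
Equity: weight = 9.41/17.8 = 0.5287; cost = 17.4912%.
Preferred: weight = 1.44/17.8 = 0.0809; cost = 4%.
Debt: weight = 6.95/17.8 = 0.3904; after-tax cost = 6.5% × (1 − 29%) = 4.6150%.
WACC = 0.5287 × 17.4912% + 0.0809 × 4.0000% + 0.3904 × 4.6150% = 11.3723%.

11.37%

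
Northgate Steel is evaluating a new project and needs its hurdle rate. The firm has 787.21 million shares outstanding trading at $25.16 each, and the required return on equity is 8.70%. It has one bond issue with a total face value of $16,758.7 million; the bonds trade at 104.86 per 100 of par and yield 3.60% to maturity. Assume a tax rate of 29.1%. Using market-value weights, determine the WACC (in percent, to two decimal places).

5.81%

Market value of equity E = 25.16 × 787.21m = 19806.2036m. Market value of debt D = 16758.7m × 104.86/100 = 17573.17282m.
Total capital V = 19806.2036 + 17573.17282 = 37379.37642.
Equity: weight = 19806.2036/37379.37642 = 0.5299; cost = 8.7%.
Bonds outstanding: weight = 17573.17282/37379.37642 = 0.4701; after-tax cost = 3.6% × (1 − 29.1%) = 2.5524%.
WACC = 0.5299 × 8.7000% + 0.4701 × 2.5524% = 5.8098%.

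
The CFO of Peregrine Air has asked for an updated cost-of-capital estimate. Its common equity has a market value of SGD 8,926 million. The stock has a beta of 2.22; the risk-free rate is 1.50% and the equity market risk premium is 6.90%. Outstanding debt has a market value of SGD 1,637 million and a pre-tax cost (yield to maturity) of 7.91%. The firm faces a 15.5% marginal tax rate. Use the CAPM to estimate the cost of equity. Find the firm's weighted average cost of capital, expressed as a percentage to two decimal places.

Cost of equity via CAPM: Re = 1.5% + 2.22 × 6.9% = 16.8180%.
Total capital V = 8926 + 1637 = 10563.
Equity: weight = 8926/10563 = 0.8450; cost = 16.818%.
Debt: weight = 1637/10563 = 0.1550; after-tax cost = 7.91% × (1 − 15.5%) = 6.6840%.
WACC = 0.8450 × 16.8180% + 0.1550 × 6.6840% = 15.2475%.

15.25%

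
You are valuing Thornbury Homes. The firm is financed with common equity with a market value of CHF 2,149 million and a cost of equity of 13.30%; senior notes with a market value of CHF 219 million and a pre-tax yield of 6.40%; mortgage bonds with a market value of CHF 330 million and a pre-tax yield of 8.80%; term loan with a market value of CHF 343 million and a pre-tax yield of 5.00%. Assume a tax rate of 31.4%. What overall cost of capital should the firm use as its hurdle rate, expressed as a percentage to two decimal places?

10.76%

Total capital V = 2149 + 219 + 330 + 343 = 3041.
Equity: weight = 2149/3041 = 0.7067; cost = 13.3%.
Senior notes: weight = 219/3041 = 0.0720; after-tax cost = 6.4% × (1 − 31.4%) = 4.3904%.
Mortgage bonds: weight = 330/3041 = 0.1085; after-tax cost = 8.8% × (1 − 31.4%) = 6.0368%.
Term loan: weight = 343/3041 = 0.1128; after-tax cost = 5% × (1 − 31.4%) = 3.4300%.
WACC = 0.7067 × 13.3000% + 0.0720 × 4.3904% + 0.1085 × 6.0368% + 0.1128 × 3.4300% = 10.7569%.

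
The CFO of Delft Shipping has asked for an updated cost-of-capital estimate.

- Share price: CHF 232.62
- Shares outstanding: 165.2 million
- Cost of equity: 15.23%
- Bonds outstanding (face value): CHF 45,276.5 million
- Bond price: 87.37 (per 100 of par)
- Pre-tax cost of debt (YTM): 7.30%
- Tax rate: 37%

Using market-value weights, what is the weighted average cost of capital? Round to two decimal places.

Market value of equity E = 232.62 × 165.2m = 38428.824m. Market value of debt D = 45276.5m × 87.37/100 = 39558.07805m.
Total capital V = 38428.824 + 39558.07805 = 77986.90205.
Equity: weight = 38428.824/77986.90205 = 0.4928; cost = 15.23%.
Bonds outstanding: weight = 39558.07805/77986.90205 = 0.5072; after-tax cost = 7.3% × (1 − 37%) = 4.5990%.
WACC = 0.4928 × 15.2300% + 0.5072 × 4.5990% = 9.8375%.

9.84%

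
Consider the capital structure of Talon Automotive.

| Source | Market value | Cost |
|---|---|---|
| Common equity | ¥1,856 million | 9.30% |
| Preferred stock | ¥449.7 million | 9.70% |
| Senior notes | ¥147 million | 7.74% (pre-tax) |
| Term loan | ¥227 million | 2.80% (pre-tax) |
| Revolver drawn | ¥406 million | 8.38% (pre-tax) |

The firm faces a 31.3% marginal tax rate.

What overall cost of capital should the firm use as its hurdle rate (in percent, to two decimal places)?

8.16%

Total capital V = 1856 + 449.7 + 147 + 227 + 406 = 3085.7.
Equity: weight = 1856/3085.7 = 0.6015; cost = 9.3%.
Preferred: weight = 449.7/3085.7 = 0.1457; cost = 9.7%.
Senior notes: weight = 147/3085.7 = 0.0476; after-tax cost = 7.74% × (1 − 31.3%) = 5.3174%.
Term loan: weight = 227/3085.7 = 0.0736; after-tax cost = 2.8% × (1 − 31.3%) = 1.9236%.
Revolver drawn: weight = 406/3085.7 = 0.1316; after-tax cost = 8.38% × (1 − 31.3%) = 5.7571%.
WACC = 0.6015 × 9.3000% + 0.1457 × 9.7000% + 0.0476 × 5.3174% + 0.0736 × 1.9236% + 0.1316 × 5.7571% = 8.1598%.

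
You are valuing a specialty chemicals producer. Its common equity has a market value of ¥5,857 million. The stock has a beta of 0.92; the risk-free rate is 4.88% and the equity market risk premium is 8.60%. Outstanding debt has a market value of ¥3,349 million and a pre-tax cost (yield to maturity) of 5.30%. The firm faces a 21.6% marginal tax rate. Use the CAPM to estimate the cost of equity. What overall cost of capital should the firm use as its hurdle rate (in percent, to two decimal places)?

9.65%

Cost of equity via CAPM: Re = 4.88% + 0.92 × 8.6% = 12.7920%.
Total capital V = 5857 + 3349 = 9206.
Equity: weight = 5857/9206 = 0.6362; cost = 12.792%.
Debt: weight = 3349/9206 = 0.3638; after-tax cost = 5.3% × (1 − 21.6%) = 4.1552%.
WACC = 0.6362 × 12.7920% + 0.3638 × 4.1552% = 9.6501%.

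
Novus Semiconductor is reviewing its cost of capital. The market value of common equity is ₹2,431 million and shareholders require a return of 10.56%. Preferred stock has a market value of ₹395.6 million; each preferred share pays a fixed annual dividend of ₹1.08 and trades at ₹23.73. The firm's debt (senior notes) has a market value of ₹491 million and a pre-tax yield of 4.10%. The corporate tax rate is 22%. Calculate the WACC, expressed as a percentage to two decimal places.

Cost of preferred: Rp = 1.08 / 23.73 = 4.5512%.
Total capital V = 2431 + 395.6 + 491 = 3317.6.
Equity: weight = 2431/3317.6 = 0.7328; cost = 10.56%.
Preferred: weight = 395.6/3317.6 = 0.1192; cost = 4.5512%.
Senior notes: weight = 491/3317.6 = 0.1480; after-tax cost = 4.1% × (1 − 22%) = 3.1980%.
WACC = 0.7328 × 10.5600% + 0.1192 × 4.5512% + 0.1480 × 3.1980% = 8.7539%.

8.75%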